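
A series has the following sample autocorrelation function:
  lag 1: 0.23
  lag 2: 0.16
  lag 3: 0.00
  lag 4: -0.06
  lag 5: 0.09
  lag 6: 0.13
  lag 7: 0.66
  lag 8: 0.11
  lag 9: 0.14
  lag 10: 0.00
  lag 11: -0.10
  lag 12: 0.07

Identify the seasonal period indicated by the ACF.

7

The largest autocorrelation is r_7 = 0.66; the remaining lags stay at or below 0.23. The elevated value at lag 1 (0.23), dropping to 0.16 at lag 2, reflects decaying short-term dependence rather than seasonality.
The dominant spike at lag 7 indicates a seasonal period of 7.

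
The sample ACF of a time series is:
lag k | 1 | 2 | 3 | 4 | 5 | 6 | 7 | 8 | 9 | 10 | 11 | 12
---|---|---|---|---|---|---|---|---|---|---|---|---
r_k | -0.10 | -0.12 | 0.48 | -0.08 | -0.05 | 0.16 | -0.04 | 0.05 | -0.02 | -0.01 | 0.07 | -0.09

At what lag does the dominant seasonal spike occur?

The largest autocorrelation is r_3 = 0.48, with a weaker echo at lag 6 (0.16); the remaining lags stay at or below 0.07.
The dominant spike at lag 3 indicates a seasonal period of 3.

3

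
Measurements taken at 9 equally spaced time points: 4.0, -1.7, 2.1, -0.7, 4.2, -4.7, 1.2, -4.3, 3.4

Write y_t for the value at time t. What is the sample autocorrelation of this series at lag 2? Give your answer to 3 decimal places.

0.533

Mean ȳ = (4.0 − 1.7 + 2.1 − 0.7 + 4.2 − 4.7 + 1.2 − 4.3 + 3.4)/9 = 0.3889
Numerator Σ_{t=1}^{7}(y_t−ȳ)(y_{t+2}−ȳ) = 49.9109
Denominator Σ(y_t−ȳ)² = 93.6489
r_2 = 49.9109 / 93.6489 = 0.533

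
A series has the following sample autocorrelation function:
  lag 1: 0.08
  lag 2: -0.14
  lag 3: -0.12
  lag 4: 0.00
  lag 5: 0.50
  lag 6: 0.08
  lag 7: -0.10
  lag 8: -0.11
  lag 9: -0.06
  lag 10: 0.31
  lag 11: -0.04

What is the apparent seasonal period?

The largest autocorrelation is r_5 = 0.50, with a weaker echo at lag 10 (0.31); the remaining lags stay at or below 0.08.
The dominant spike at lag 5 indicates a seasonal period of 5.

5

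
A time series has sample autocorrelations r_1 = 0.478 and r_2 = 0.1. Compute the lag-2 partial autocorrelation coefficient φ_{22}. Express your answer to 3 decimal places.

φ_{22} = (r_2 − r_1²) / (1 − r_1²)
r_1² = (0.478)² = 0.228484
Numerator = 0.1 − 0.2285 = -0.1285; denominator = 1 − 0.2285 = 0.7715
φ_{22} = -0.1285 / 0.7715 = -0.167

-0.167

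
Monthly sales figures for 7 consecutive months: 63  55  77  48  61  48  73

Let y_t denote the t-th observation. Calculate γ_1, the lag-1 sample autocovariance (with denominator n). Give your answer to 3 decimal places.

Mean ȳ = (63 + 55 + 77 + 48 + 61 + 48 + 73)/7 = 60.7143
Σ_{t=1}^{6}(y_t−ȳ)(y_{t+1}−ȳ) = -476.6531
γ_1 = -476.6531 / 7 = -68.093

-68.093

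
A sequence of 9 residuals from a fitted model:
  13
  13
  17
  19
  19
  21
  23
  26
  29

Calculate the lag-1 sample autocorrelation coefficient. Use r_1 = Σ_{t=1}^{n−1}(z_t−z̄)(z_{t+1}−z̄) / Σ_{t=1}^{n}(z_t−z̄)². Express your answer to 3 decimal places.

0.627

Mean z̄ = (13 + 13 + 17 + 19 + 19 + 21 + 23 + 26 + 29)/9 = 20.0000
Numerator Σ_{t=1}^{8}(z_t−z̄)(z_{t+1}−z̄) = 148.0000
Denominator Σ(z_t−z̄)² = 236.0000
r_1 = 148.0000 / 236.0000 = 0.627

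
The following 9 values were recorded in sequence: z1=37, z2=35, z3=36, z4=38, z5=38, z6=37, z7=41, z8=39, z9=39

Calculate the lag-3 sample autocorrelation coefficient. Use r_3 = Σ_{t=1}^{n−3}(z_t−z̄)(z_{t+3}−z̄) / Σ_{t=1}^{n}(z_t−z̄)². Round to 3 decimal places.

Mean z̄ = (37 + 35 + 36 + 38 + 38 + 37 + 41 + 39 + 39)/9 = 37.7778
Numerator Σ_{t=1}^{6}(z_t−z̄)(z_{t+3}−z̄) = 0.6296
Denominator Σ(z_t−z̄)² = 25.5556
r_3 = 0.6296 / 25.5556 = 0.025

0.025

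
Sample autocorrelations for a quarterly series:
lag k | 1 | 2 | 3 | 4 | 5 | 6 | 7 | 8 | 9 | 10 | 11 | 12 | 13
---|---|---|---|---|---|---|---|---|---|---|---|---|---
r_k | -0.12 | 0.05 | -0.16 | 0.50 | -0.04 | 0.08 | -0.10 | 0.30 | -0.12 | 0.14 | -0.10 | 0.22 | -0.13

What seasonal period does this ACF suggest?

4

The largest autocorrelation is r_4 = 0.50, with weaker echoes at lags 8 (0.30) and 12 (0.22); the remaining lags stay at or below 0.14.
The dominant spike at lag 4 indicates a seasonal period of 4.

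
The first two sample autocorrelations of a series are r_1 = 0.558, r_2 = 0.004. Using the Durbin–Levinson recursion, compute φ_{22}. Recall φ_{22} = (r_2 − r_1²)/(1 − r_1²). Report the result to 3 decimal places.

φ_{22} = (r_2 − r_1²) / (1 − r_1²)
r_1² = (0.558)² = 0.311364
Numerator = 0.004 − 0.3114 = -0.3074; denominator = 1 − 0.3114 = 0.6886
φ_{22} = -0.3074 / 0.6886 = -0.446

-0.446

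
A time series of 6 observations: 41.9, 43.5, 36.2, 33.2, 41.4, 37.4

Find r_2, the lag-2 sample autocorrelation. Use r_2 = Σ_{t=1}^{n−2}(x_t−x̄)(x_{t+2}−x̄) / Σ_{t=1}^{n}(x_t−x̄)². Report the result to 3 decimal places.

Mean x̄ = (41.9 + 43.5 + 36.2 + 33.2 + 41.4 + 37.4)/6 = 38.9333
Deviations from mean: 2.9667, 4.5667, -2.7333, -5.7333, 2.4667, -1.5333
Numerator Σ_{t=1}^{4}(x_t−x̄)(x_{t+2}−x̄) = -32.2422
Denominator Σ(x_t−x̄)² = 78.4333
r_2 = -32.2422 / 78.4333 = -0.411

-0.411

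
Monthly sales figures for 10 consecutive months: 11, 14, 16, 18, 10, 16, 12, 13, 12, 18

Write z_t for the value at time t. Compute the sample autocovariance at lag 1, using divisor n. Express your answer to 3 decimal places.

-2.400

Mean z̄ = (11 + 14 + 16 + 18 + 10 + 16 + 12 + 13 + 12 + 18)/10 = 14.0000
Σ_{t=1}^{9}(z_t−z̄)(z_{t+1}−z̄) = -24.0000
γ_1 = -24.0000 / 10 = -2.400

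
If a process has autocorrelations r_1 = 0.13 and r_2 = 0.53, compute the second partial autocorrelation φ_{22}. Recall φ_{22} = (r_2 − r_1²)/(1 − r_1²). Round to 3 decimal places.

φ_{22} = (r_2 − r_1²) / (1 − r_1²)
r_1² = (0.13)² = 0.0169
Numerator = 0.53 − 0.0169 = 0.5131; denominator = 1 − 0.0169 = 0.9831
φ_{22} = 0.5131 / 0.9831 = 0.522

0.522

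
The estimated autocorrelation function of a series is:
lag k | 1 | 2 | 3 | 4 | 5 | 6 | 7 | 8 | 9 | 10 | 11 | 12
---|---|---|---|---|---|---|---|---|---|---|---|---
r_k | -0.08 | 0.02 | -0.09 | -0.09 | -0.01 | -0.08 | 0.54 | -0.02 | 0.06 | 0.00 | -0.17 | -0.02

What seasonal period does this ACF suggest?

7

The largest autocorrelation is r_7 = 0.54; the remaining lags stay at or below 0.06.
The dominant spike at lag 7 indicates a seasonal period of 7.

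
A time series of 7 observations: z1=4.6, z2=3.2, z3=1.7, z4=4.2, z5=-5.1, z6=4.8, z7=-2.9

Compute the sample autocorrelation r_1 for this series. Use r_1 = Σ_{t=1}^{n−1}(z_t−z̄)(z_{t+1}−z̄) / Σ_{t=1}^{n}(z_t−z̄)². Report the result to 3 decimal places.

-0.512

Mean z̄ = (4.6 + 3.2 + 1.7 + 4.2 − 5.1 + 4.8 − 2.9)/7 = 1.5000
Deviations from mean: 3.1000, 1.7000, 0.2000, 2.7000, -6.6000, 3.3000, -4.4000
Numerator Σ_{t=1}^{6}(z_t−z̄)(z_{t+1}−z̄) = -47.9700
Denominator Σ(z_t−z̄)² = 93.6400
r_1 = -47.9700 / 93.6400 = -0.512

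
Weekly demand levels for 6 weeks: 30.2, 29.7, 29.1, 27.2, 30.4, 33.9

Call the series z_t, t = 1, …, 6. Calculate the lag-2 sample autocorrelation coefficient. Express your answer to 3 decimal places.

-0.428

Mean z̄ = (30.2 + 29.7 + 29.1 + 27.2 + 30.4 + 33.9)/6 = 30.0833
Deviations from mean: 0.1167, -0.3833, -0.9833, -2.8833, 0.3167, 3.8167
Σ(z_t−z̄)(z_{t+2}−z̄) = (-0.1147) + (1.1053) + (-0.3114) + (-11.0047) = -10.3256
Denominator Σ(z_t−z̄)² = 24.1083
r_2 = -10.3256 / 24.1083 = -0.428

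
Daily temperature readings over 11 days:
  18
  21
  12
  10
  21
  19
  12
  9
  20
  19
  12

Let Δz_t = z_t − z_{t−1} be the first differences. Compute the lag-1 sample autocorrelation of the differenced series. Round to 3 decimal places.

First differences Δz: 3, -9, -2, 11, -2, -7, -3, 11, -1, -7
Mean of differences = -0.6000
Numerator Σ(Δz_t−Δz̄)(Δz_{t+1}−Δz̄) = -56.5600
Denominator Σ(Δz_t−Δz̄)² = 444.4000
r_1(Δz) = -56.5600 / 444.4000 = -0.127

-0.127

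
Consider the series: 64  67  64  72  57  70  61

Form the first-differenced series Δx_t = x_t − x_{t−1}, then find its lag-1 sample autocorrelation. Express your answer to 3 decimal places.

-0.835

First differences Δx: 3, -3, 8, -15, 13, -9
Mean of differences = -0.5000
Numerator Σ(Δx_t−Δx̄)(Δx_{t+1}−Δx̄) = -463.7500
Denominator Σ(Δx_t−Δx̄)² = 555.5000
r_1(Δx) = -463.7500 / 555.5000 = -0.835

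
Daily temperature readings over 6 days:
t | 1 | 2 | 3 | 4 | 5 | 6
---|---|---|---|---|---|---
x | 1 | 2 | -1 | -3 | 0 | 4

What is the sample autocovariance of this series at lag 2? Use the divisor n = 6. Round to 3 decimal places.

Mean x̄ = (1 + 2 − 1 − 3 + 0 + 4)/6 = 0.5000
Deviations: 0.5000, 1.5000, -1.5000, -3.5000, -0.5000, 3.5000
Σ_{t=1}^{4}(x_t−x̄)(x_{t+2}−x̄) = -17.5000
γ_2 = -17.5000 / 6 = -2.917

-2.917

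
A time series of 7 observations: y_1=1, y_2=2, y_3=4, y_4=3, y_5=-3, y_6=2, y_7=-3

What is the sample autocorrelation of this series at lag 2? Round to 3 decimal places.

Mean ȳ = (1 + 2 + 4 + 3 − 3 + 2 − 3)/7 = 0.8571
Deviations from mean: 0.1429, 1.1429, 3.1429, 2.1429, -3.8571, 1.1429, -3.8571
Numerator Σ_{t=1}^{5}(y_t−ȳ)(y_{t+2}−ȳ) = 8.1020
Denominator Σ(y_t−ȳ)² = 46.8571
r_2 = 8.1020 / 46.8571 = 0.173

0.173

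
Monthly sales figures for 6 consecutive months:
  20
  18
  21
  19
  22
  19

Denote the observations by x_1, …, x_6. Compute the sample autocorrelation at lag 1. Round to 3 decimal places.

Mean x̄ = (20 + 18 + 21 + 19 + 22 + 19)/6 = 19.8333
Deviations from mean: 0.1667, -1.8333, 1.1667, -0.8333, 2.1667, -0.8333
Σ(x_t−x̄)(x_{t+1}−x̄) = (-0.3056) + (-2.1389) + (-0.9722) + (-1.8056) + (-1.8056) = -7.0278
Denominator Σ(x_t−x̄)² = 10.8333
r_1 = -7.0278 / 10.8333 = -0.649

-0.649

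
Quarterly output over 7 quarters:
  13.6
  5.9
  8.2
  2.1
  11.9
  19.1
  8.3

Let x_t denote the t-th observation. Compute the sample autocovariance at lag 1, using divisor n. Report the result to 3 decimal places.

Mean x̄ = (13.6 + 5.9 + 8.2 + 2.1 + 11.9 + 19.1 + 8.3)/7 = 9.8714
Deviations: 3.7286, -3.9714, -1.6714, -7.7714, 2.0286, 9.2286, -1.5714
Σ_{t=1}^{6}(x_t−x̄)(x_{t+1}−x̄) = -6.7265
γ_1 = -6.7265 / 7 = -0.961

-0.961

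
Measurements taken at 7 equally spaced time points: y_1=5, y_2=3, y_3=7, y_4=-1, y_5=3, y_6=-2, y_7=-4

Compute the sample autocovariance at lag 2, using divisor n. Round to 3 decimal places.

3.417

Mean ȳ = (5 + 3 + 7 − 1 + 3 − 2 − 4)/7 = 1.5714
Deviations: 3.4286, 1.4286, 5.4286, -2.5714, 1.4286, -3.5714, -5.5714
Σ_{t=1}^{5}(y_t−ȳ)(y_{t+2}−ȳ) = 23.9184
γ_2 = 23.9184 / 7 = 3.417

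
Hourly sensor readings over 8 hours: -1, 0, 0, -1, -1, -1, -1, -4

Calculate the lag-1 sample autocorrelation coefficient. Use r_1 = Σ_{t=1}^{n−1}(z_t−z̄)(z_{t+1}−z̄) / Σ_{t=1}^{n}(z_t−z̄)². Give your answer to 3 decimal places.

0.114

Mean z̄ = (-1 + 0 + 0 − 1 − 1 − 1 − 1 − 4)/8 = -1.1250
Numerator Σ_{t=1}^{7}(z_t−z̄)(z_{t+1}−z̄) = 1.2344
Denominator Σ(z_t−z̄)² = 10.8750
r_1 = 1.2344 / 10.8750 = 0.114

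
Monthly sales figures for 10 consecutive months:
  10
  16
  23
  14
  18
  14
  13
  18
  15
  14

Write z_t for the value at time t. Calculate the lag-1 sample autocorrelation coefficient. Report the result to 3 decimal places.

Mean z̄ = (10 + 16 + 23 + 14 + 18 + 14 + 13 + 18 + 15 + 14)/10 = 15.5000
Numerator Σ_{t=1}^{9}(z_t−z̄)(z_{t+1}−z̄) = -20.7500
Denominator Σ(z_t−z̄)² = 112.5000
r_1 = -20.7500 / 112.5000 = -0.184

-0.184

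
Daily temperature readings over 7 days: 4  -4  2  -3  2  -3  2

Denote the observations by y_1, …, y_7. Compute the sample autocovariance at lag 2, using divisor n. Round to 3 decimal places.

Mean ȳ = (4 − 4 + 2 − 3 + 2 − 3 + 2)/7 = 0.0000
Deviations: 4.0000, -4.0000, 2.0000, -3.0000, 2.0000, -3.0000, 2.0000
Σ_{t=1}^{5}(y_t−ȳ)(y_{t+2}−ȳ) = 37.0000
γ_2 = 37.0000 / 7 = 5.286

5.286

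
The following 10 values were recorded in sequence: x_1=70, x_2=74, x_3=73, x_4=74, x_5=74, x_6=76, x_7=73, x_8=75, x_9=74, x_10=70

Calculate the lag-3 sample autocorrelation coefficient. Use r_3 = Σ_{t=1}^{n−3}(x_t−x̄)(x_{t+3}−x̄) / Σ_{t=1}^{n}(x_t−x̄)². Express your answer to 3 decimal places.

0.036

Mean x̄ = (70 + 74 + 73 + 74 + 74 + 76 + 73 + 75 + 74 + 70)/10 = 73.3000
Numerator Σ_{t=1}^{7}(x_t−x̄)(x_{t+3}−x̄) = 1.2300
Denominator Σ(x_t−x̄)² = 34.1000
r_3 = 1.2300 / 34.1000 = 0.036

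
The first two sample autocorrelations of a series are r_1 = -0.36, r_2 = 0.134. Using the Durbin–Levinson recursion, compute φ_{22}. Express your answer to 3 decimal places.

φ_{22} = (r_2 − r_1²) / (1 − r_1²)
r_1² = (-0.36)² = 0.1296
Numerator = 0.134 − 0.1296 = 0.0044; denominator = 1 − 0.1296 = 0.8704
φ_{22} = 0.0044 / 0.8704 = 0.005

0.005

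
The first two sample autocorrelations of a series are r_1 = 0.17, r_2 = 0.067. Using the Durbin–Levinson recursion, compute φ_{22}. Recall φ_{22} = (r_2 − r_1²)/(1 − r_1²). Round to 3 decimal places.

0.039

φ_{22} = (r_2 − r_1²) / (1 − r_1²)
r_1² = (0.17)² = 0.0289
Numerator = 0.067 − 0.0289 = 0.0381; denominator = 1 − 0.0289 = 0.9711
φ_{22} = 0.0381 / 0.9711 = 0.039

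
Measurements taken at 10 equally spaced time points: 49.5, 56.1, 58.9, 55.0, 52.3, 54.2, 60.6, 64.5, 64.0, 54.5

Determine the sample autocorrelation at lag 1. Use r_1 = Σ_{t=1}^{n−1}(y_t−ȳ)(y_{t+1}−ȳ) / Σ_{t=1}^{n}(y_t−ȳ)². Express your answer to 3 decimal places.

Mean ȳ = (49.5 + 56.1 + 58.9 + 55.0 + 52.3 + 54.2 + 60.6 + 64.5 + 64.0 + 54.5)/10 = 56.9600
Numerator Σ_{t=1}^{9}(y_t−ȳ)(y_{t+1}−ȳ) = 76.1024
Denominator Σ(y_t−ȳ)² = 219.0440
r_1 = 76.1024 / 219.0440 = 0.347

0.347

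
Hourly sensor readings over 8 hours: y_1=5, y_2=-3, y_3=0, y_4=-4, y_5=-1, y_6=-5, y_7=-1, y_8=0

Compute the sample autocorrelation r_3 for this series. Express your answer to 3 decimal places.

Mean ȳ = (5 − 3 + 0 − 4 − 1 − 5 − 1 + 0)/8 = -1.1250
Deviations from mean: 6.1250, -1.8750, 1.1250, -2.8750, 0.1250, -3.8750, 0.1250, 1.1250
Σ(y_t−ȳ)(y_{t+3}−ȳ) = (-17.6094) + (-0.2344) + (-4.3594) + (-0.3594) + (0.1406) = -22.4219
Denominator Σ(y_t−ȳ)² = 66.8750
r_3 = -22.4219 / 66.8750 = -0.335

-0.335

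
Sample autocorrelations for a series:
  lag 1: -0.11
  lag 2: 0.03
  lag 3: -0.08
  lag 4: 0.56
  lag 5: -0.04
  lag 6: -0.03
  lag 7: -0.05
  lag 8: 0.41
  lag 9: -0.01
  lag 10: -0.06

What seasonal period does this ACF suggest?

The largest autocorrelation is r_4 = 0.56, with a weaker echo at lag 8 (0.41); the remaining lags stay at or below 0.03.
The dominant spike at lag 4 indicates a seasonal period of 4.

4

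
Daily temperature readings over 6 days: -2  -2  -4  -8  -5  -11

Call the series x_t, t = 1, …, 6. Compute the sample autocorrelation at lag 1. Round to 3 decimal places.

0.146

Mean x̄ = (-2 − 2 − 4 − 8 − 5 − 11)/6 = -5.3333
Deviations from mean: 3.3333, 3.3333, 1.3333, -2.6667, 0.3333, -5.6667
Numerator Σ_{t=1}^{5}(x_t−x̄)(x_{t+1}−x̄) = 9.2222
Denominator Σ(x_t−x̄)² = 63.3333
r_1 = 9.2222 / 63.3333 = 0.146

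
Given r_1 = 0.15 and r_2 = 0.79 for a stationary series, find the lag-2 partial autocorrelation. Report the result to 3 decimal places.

φ_{22} = (r_2 − r_1²) / (1 − r_1²)
r_1² = (0.15)² = 0.0225
Numerator = 0.79 − 0.0225 = 0.7675; denominator = 1 − 0.0225 = 0.9775
φ_{22} = 0.7675 / 0.9775 = 0.785

0.785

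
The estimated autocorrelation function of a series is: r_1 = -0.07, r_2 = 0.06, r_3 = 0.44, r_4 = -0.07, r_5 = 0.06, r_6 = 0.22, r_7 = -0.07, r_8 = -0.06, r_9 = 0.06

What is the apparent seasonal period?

The largest autocorrelation is r_3 = 0.44, with a weaker echo at lag 6 (0.22); the remaining lags stay at or below 0.06.
The dominant spike at lag 3 indicates a seasonal period of 3.

3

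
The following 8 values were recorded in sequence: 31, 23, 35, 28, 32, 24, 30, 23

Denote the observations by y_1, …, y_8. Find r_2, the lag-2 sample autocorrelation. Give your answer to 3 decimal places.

0.524

Mean ȳ = (31 + 23 + 35 + 28 + 32 + 24 + 30 + 23)/8 = 28.2500
Deviations from mean: 2.7500, -5.2500, 6.7500, -0.2500, 3.7500, -4.2500, 1.7500, -5.2500
Σ(y_t−ȳ)(y_{t+2}−ȳ) = (18.5625) + (1.3125) + (25.3125) + (1.0625) + (6.5625) + (22.3125) = 75.1250
Denominator Σ(y_t−ȳ)² = 143.5000
r_2 = 75.1250 / 143.5000 = 0.524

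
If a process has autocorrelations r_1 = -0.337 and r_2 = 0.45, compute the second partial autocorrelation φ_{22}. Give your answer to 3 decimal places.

φ_{22} = (r_2 − r_1²) / (1 − r_1²)
r_1² = (-0.337)² = 0.113569
Numerator = 0.45 − 0.1136 = 0.3364; denominator = 1 − 0.1136 = 0.8864
φ_{22} = 0.3364 / 0.8864 = 0.380

0.380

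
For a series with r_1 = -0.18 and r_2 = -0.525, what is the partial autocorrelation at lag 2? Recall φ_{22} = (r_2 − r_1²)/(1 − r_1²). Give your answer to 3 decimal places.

φ_{22} = (r_2 − r_1²) / (1 − r_1²)
r_1² = (-0.18)² = 0.0324
Numerator = -0.525 − 0.0324 = -0.5574; denominator = 1 − 0.0324 = 0.9676
φ_{22} = -0.5574 / 0.9676 = -0.576

-0.576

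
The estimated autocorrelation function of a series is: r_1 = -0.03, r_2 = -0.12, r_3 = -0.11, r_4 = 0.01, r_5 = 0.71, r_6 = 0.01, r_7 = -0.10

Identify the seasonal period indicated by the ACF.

5

The largest autocorrelation is r_5 = 0.71; the remaining lags stay at or below 0.01.
The dominant spike at lag 5 indicates a seasonal period of 5.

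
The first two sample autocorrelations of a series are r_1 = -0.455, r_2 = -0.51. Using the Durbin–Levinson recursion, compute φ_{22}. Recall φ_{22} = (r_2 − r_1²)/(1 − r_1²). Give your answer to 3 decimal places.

φ_{22} = (r_2 − r_1²) / (1 − r_1²)
r_1² = (-0.455)² = 0.207025
Numerator = -0.51 − 0.2070 = -0.7170; denominator = 1 − 0.2070 = 0.7930
φ_{22} = -0.7170 / 0.7930 = -0.904

-0.904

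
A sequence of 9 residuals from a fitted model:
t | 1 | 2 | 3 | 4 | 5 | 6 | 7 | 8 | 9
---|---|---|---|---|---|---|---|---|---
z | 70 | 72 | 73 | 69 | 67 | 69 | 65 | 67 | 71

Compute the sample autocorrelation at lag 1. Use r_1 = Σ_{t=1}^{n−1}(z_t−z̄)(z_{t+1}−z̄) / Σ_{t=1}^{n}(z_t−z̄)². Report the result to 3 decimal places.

0.358

Mean z̄ = (70 + 72 + 73 + 69 + 67 + 69 + 65 + 67 + 71)/9 = 69.2222
Numerator Σ_{t=1}^{8}(z_t−z̄)(z_{t+1}−z̄) = 19.1728
Denominator Σ(z_t−z̄)² = 53.5556
r_1 = 19.1728 / 53.5556 = 0.358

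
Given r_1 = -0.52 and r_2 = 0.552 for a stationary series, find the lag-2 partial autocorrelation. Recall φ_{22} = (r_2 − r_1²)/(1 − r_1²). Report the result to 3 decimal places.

φ_{22} = (r_2 − r_1²) / (1 − r_1²)
r_1² = (-0.52)² = 0.2704
Numerator = 0.552 − 0.2704 = 0.2816; denominator = 1 − 0.2704 = 0.7296
φ_{22} = 0.2816 / 0.7296 = 0.386

0.386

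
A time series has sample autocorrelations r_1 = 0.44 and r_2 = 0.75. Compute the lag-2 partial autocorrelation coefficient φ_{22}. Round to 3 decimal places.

0.690

φ_{22} = (r_2 − r_1²) / (1 − r_1²)
r_1² = (0.44)² = 0.1936
Numerator = 0.75 − 0.1936 = 0.5564; denominator = 1 − 0.1936 = 0.8064
φ_{22} = 0.5564 / 0.8064 = 0.690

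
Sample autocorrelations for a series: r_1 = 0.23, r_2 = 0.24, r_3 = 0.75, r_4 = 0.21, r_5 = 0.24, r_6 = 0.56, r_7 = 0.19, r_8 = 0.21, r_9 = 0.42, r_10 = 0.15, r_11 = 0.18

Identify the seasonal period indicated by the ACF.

The largest autocorrelation is r_3 = 0.75, with weaker echoes at lags 6 (0.56) and 9 (0.42); the remaining lags stay at or below 0.24.
The dominant spike at lag 3 indicates a seasonal period of 3.

3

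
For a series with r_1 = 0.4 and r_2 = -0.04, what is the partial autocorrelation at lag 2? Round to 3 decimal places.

-0.238

φ_{22} = (r_2 − r_1²) / (1 − r_1²)
r_1² = (0.4)² = 0.16
Numerator = -0.04 − 0.1600 = -0.2000; denominator = 1 − 0.1600 = 0.8400
φ_{22} = -0.2000 / 0.8400 = -0.238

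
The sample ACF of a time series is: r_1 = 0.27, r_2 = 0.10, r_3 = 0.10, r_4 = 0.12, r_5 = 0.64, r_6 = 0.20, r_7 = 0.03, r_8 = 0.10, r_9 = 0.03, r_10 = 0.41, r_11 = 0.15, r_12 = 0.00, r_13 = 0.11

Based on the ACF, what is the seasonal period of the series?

The largest autocorrelation is r_5 = 0.64, with a weaker echo at lag 10 (0.41); the remaining lags stay at or below 0.27. The elevated value at lag 1 (0.27), dropping to 0.10 at lag 2, reflects decaying short-term dependence rather than seasonality.
The dominant spike at lag 5 indicates a seasonal period of 5.

5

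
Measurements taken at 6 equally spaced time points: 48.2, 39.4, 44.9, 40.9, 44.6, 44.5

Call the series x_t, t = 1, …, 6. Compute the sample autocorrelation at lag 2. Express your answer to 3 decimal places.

0.331

Mean x̄ = (48.2 + 39.4 + 44.9 + 40.9 + 44.6 + 44.5)/6 = 43.7500
Σ(x_t−x̄)(x_{t+2}−x̄) = (5.1175) + (12.3975) + (0.9775) + (-2.1375) = 16.3550
Denominator Σ(x_t−x̄)² = 49.4550
r_2 = 16.3550 / 49.4550 = 0.331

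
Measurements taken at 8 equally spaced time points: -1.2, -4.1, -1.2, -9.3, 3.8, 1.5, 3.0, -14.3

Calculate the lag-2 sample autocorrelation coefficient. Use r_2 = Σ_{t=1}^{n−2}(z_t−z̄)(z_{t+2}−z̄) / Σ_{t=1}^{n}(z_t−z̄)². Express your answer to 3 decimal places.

Mean z̄ = (-1.2 − 4.1 − 1.2 − 9.3 + 3.8 + 1.5 + 3.0 − 14.3)/8 = -2.7250
Σ(z_t−z̄)(z_{t+2}−z̄) = (2.3256) + (9.0406) + (9.9506) + (-27.7794) + (37.3556) + (-48.9044) = -18.0113
Denominator Σ(z_t−z̄)² = 276.9550
r_2 = -18.0113 / 276.9550 = -0.065

-0.065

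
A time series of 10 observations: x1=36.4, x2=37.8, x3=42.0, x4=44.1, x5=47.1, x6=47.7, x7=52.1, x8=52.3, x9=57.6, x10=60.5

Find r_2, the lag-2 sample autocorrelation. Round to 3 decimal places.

0.354

Mean x̄ = (36.4 + 37.8 + 42.0 + 44.1 + 47.1 + 47.7 + 52.1 + 52.3 + 57.6 + 60.5)/10 = 47.7600
Numerator Σ_{t=1}^{8}(x_t−x̄)(x_{t+2}−x̄) = 203.3168
Denominator Σ(x_t−x̄)² = 573.8440
r_2 = 203.3168 / 573.8440 = 0.354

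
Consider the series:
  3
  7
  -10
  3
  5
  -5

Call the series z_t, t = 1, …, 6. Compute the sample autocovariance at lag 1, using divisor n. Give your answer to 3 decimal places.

Mean z̄ = (3 + 7 − 10 + 3 + 5 − 5)/6 = 0.5000
Deviations: 2.5000, 6.5000, -10.5000, 2.5000, 4.5000, -5.5000
Σ_{t=1}^{5}(z_t−z̄)(z_{t+1}−z̄) = -91.7500
γ_1 = -91.7500 / 6 = -15.292

-15.292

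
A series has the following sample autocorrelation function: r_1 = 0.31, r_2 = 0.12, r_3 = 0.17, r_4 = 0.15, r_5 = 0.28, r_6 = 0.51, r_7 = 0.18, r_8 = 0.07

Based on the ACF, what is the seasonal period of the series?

6

The largest autocorrelation is r_6 = 0.51; the remaining lags stay at or below 0.31. The elevated value at lag 1 (0.31), dropping to 0.12 at lag 2, reflects decaying short-term dependence rather than seasonality.
The dominant spike at lag 6 indicates a seasonal period of 6.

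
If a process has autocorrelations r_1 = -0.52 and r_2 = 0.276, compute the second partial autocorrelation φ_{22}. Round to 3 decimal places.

0.008

φ_{22} = (r_2 − r_1²) / (1 − r_1²)
r_1² = (-0.52)² = 0.2704
Numerator = 0.276 − 0.2704 = 0.0056; denominator = 1 − 0.2704 = 0.7296
φ_{22} = 0.0056 / 0.7296 = 0.008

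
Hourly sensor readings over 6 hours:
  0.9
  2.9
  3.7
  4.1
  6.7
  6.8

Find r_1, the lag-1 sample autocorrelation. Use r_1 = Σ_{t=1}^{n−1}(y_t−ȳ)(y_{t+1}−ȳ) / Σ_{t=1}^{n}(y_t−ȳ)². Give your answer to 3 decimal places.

Mean ȳ = (0.9 + 2.9 + 3.7 + 4.1 + 6.7 + 6.8)/6 = 4.1833
Deviations from mean: -3.2833, -1.2833, -0.4833, -0.0833, 2.5167, 2.6167
Σ(y_t−ȳ)(y_{t+1}−ȳ) = (4.2136) + (0.6203) + (0.0403) + (-0.2097) + (6.5853) = 11.2497
Denominator Σ(y_t−ȳ)² = 25.8483
r_1 = 11.2497 / 25.8483 = 0.435

0.435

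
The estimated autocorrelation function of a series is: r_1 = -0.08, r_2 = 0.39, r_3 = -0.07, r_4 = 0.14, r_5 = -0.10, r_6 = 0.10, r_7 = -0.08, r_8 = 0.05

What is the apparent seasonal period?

The largest autocorrelation is r_2 = 0.39; the remaining lags stay at or below 0.14.
The dominant spike at lag 2 indicates a seasonal period of 2.

2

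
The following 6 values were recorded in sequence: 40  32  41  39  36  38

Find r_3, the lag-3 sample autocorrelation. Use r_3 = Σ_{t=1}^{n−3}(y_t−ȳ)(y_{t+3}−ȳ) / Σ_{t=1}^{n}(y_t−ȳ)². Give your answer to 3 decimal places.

Mean ȳ = (40 + 32 + 41 + 39 + 36 + 38)/6 = 37.6667
Deviations from mean: 2.3333, -5.6667, 3.3333, 1.3333, -1.6667, 0.3333
Numerator Σ_{t=1}^{3}(y_t−ȳ)(y_{t+3}−ȳ) = 13.6667
Denominator Σ(y_t−ȳ)² = 53.3333
r_3 = 13.6667 / 53.3333 = 0.256

0.256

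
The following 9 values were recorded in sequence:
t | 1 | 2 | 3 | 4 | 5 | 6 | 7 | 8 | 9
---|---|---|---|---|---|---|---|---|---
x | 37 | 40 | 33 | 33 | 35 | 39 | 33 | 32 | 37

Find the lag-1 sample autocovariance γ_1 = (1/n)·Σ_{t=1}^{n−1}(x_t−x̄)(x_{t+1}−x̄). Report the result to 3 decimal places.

Mean x̄ = (37 + 40 + 33 + 33 + 35 + 39 + 33 + 32 + 37)/9 = 35.4444
Σ_{t=1}^{8}(x_t−x̄)(x_{t+1}−x̄) = -4.1975
γ_1 = -4.1975 / 9 = -0.466

-0.466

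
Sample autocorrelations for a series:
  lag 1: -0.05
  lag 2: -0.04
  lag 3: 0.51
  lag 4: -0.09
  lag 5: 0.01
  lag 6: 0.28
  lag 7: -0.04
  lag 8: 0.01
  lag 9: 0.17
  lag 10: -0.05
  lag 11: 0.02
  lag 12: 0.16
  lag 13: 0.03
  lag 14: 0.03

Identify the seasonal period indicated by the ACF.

3

The largest autocorrelation is r_3 = 0.51, with weaker echoes at lags 6 (0.28), 9 (0.17) and 12 (0.16); the remaining lags stay at or below 0.03.
The dominant spike at lag 3 indicates a seasonal period of 3.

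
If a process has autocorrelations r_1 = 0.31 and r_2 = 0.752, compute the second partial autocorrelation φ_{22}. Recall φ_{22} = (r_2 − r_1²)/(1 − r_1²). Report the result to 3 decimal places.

φ_{22} = (r_2 − r_1²) / (1 − r_1²)
r_1² = (0.31)² = 0.0961
Numerator = 0.752 − 0.0961 = 0.6559; denominator = 1 − 0.0961 = 0.9039
φ_{22} = 0.6559 / 0.9039 = 0.726

0.726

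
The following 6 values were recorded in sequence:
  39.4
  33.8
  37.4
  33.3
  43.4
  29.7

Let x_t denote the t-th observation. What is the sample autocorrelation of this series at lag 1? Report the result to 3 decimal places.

Mean x̄ = (39.4 + 33.8 + 37.4 + 33.3 + 43.4 + 29.7)/6 = 36.1667
Deviations from mean: 3.2333, -2.3667, 1.2333, -2.8667, 7.2333, -6.4667
Σ(x_t−x̄)(x_{t+1}−x̄) = (-7.6522) + (-2.9189) + (-3.5356) + (-20.7356) + (-46.7756) = -81.6178
Denominator Σ(x_t−x̄)² = 119.9333
r_1 = -81.6178 / 119.9333 = -0.681

-0.681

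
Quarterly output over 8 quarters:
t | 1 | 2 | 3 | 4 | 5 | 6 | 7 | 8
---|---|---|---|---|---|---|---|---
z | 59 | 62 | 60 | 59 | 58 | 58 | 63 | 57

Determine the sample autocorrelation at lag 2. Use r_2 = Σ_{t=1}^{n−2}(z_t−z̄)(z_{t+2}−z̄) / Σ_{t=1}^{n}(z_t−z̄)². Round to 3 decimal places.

Mean z̄ = (59 + 62 + 60 + 59 + 58 + 58 + 63 + 57)/8 = 59.5000
Σ(z_t−z̄)(z_{t+2}−z̄) = (-0.2500) + (-1.2500) + (-0.7500) + (0.7500) + (-5.2500) + (3.7500) = -3.0000
Denominator Σ(z_t−z̄)² = 30.0000
r_2 = -3.0000 / 30.0000 = -0.100

-0.100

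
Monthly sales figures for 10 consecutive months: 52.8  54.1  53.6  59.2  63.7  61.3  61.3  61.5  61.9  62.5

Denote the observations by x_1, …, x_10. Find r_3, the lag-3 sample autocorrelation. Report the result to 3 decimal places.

Mean x̄ = (52.8 + 54.1 + 53.6 + 59.2 + 63.7 + 61.3 + 61.3 + 61.5 + 61.9 + 62.5)/10 = 59.1900
Numerator Σ_{t=1}^{7}(x_t−x̄)(x_{t+3}−x̄) = -11.6733
Denominator Σ(x_t−x̄)² = 150.8690
r_3 = -11.6733 / 150.8690 = -0.077

-0.077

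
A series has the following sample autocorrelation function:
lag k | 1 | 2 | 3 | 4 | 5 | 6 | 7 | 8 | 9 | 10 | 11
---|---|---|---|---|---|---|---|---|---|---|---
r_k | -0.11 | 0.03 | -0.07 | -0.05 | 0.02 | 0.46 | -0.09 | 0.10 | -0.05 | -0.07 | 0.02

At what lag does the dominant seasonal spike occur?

6

The largest autocorrelation is r_6 = 0.46; the remaining lags stay at or below 0.10.
The dominant spike at lag 6 indicates a seasonal period of 6.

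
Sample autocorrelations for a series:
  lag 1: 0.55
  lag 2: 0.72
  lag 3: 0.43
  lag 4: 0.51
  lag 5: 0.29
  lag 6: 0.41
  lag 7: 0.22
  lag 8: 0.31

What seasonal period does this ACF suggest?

The largest autocorrelation is r_2 = 0.72; the remaining lags stay at or below 0.55.
The dominant spike at lag 2 indicates a seasonal period of 2.

2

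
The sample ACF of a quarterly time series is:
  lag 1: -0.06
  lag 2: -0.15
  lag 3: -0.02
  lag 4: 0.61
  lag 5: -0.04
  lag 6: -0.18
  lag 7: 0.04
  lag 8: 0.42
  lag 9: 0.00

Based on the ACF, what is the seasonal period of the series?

4

The largest autocorrelation is r_4 = 0.61, with a weaker echo at lag 8 (0.42); the remaining lags stay at or below 0.04.
The dominant spike at lag 4 indicates a seasonal period of 4.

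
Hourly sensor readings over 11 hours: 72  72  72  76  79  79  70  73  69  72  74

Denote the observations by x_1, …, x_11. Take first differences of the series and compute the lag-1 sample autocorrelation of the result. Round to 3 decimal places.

-0.230

First differences Δx: 0, 0, 4, 3, 0, -9, 3, -4, 3, 2
Mean of differences = 0.2000
Numerator Σ(Δx_t−Δx̄)(Δx_{t+1}−Δx̄) = -33.0400
Denominator Σ(Δx_t−Δx̄)² = 143.6000
r_1(Δx) = -33.0400 / 143.6000 = -0.230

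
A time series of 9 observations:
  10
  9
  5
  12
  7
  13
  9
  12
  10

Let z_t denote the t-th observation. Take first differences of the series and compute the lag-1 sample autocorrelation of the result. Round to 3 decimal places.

First differences Δz: -1, -4, 7, -5, 6, -4, 3, -2
Mean of differences = 0.0000
Numerator Σ(Δz_t−Δz̄)(Δz_{t+1}−Δz̄) = -131.0000
Denominator Σ(Δz_t−Δz̄)² = 156.0000
r_1(Δz) = -131.0000 / 156.0000 = -0.840

-0.840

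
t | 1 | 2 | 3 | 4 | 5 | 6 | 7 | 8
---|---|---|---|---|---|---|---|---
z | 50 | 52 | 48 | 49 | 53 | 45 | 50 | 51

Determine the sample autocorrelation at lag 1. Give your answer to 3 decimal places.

Mean z̄ = (50 + 52 + 48 + 49 + 53 + 45 + 50 + 51)/8 = 49.7500
Deviations from mean: 0.2500, 2.2500, -1.7500, -0.7500, 3.2500, -4.7500, 0.2500, 1.2500
Numerator Σ_{t=1}^{7}(z_t−z̄)(z_{t+1}−z̄) = -20.8125
Denominator Σ(z_t−z̄)² = 43.5000
r_1 = -20.8125 / 43.5000 = -0.478

-0.478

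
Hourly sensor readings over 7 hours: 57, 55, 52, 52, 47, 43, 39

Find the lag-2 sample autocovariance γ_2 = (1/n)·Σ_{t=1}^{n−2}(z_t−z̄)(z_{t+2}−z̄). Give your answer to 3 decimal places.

5.242

Mean z̄ = (57 + 55 + 52 + 52 + 47 + 43 + 39)/7 = 49.2857
Σ_{t=1}^{5}(z_t−z̄)(z_{t+2}−z̄) = 36.6939
γ_2 = 36.6939 / 7 = 5.242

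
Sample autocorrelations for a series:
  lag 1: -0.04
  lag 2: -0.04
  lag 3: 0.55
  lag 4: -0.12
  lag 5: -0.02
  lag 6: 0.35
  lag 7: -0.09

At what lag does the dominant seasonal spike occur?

The largest autocorrelation is r_3 = 0.55, with a weaker echo at lag 6 (0.35); the remaining lags stay at or below -0.02.
The dominant spike at lag 3 indicates a seasonal period of 3.

3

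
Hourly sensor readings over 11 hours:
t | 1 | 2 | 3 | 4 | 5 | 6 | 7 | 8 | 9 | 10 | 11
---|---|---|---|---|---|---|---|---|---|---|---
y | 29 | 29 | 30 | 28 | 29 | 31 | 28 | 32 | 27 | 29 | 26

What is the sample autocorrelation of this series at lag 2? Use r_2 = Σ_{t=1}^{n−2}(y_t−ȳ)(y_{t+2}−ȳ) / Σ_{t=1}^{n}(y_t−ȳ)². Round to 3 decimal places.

0.421

Mean ȳ = (29 + 29 + 30 + 28 + 29 + 31 + 28 + 32 + 27 + 29 + 26)/11 = 28.9091
Numerator Σ_{t=1}^{9}(y_t−ȳ)(y_{t+2}−ȳ) = 12.1653
Denominator Σ(y_t−ȳ)² = 28.9091
r_2 = 12.1653 / 28.9091 = 0.421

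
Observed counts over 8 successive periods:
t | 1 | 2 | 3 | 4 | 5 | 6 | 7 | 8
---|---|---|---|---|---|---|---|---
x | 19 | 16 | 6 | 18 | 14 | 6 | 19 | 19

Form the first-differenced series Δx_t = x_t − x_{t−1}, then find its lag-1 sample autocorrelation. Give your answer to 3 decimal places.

-0.418

First differences Δx: -3, -10, 12, -4, -8, 13, 0
Mean of differences = 0.0000
Numerator Σ(Δx_t−Δx̄)(Δx_{t+1}−Δx̄) = -210.0000
Denominator Σ(Δx_t−Δx̄)² = 502.0000
r_1(Δx) = -210.0000 / 502.0000 = -0.418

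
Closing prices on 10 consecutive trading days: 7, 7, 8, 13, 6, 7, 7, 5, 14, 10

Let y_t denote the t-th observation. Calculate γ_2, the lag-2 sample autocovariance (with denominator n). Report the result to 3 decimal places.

Mean ȳ = (7 + 7 + 8 + 13 + 6 + 7 + 7 + 5 + 14 + 10)/10 = 8.4000
Σ_{t=1}^{8}(y_t−ȳ)(y_{t+2}−ȳ) = -16.5200
γ_2 = -16.5200 / 10 = -1.652

-1.652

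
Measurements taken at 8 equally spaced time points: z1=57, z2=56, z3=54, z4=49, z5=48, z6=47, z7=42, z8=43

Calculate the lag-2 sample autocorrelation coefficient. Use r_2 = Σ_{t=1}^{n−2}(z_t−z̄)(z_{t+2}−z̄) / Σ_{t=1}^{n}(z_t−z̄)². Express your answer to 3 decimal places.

Mean z̄ = (57 + 56 + 54 + 49 + 48 + 47 + 42 + 43)/8 = 49.5000
Numerator Σ_{t=1}^{6}(z_t−z̄)(z_{t+2}−z̄) = 52.5000
Denominator Σ(z_t−z̄)² = 226.0000
r_2 = 52.5000 / 226.0000 = 0.232

0.232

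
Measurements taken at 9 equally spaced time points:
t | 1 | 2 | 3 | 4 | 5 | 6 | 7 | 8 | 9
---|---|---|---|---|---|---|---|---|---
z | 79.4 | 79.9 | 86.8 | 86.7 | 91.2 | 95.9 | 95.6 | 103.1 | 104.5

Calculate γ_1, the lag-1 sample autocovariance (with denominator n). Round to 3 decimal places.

48.211

Mean z̄ = (79.4 + 79.9 + 86.8 + 86.7 + 91.2 + 95.9 + 95.6 + 103.1 + 104.5)/9 = 91.4556
Σ_{t=1}^{8}(z_t−z̄)(z_{t+1}−z̄) = 433.9002
γ_1 = 433.9002 / 9 = 48.211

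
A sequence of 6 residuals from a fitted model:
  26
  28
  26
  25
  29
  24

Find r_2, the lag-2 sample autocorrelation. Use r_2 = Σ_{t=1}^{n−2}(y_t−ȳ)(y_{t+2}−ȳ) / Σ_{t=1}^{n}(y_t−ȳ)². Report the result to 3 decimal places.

Mean ȳ = (26 + 28 + 26 + 25 + 29 + 24)/6 = 26.3333
Deviations from mean: -0.3333, 1.6667, -0.3333, -1.3333, 2.6667, -2.3333
Σ(y_t−ȳ)(y_{t+2}−ȳ) = (0.1111) + (-2.2222) + (-0.8889) + (3.1111) = 0.1111
Denominator Σ(y_t−ȳ)² = 17.3333
r_2 = 0.1111 / 17.3333 = 0.006

0.006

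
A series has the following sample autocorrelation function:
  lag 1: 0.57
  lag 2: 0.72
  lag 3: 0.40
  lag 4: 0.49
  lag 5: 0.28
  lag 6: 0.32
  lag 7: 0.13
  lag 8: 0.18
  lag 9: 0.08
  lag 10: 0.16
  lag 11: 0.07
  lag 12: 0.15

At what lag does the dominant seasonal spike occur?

2

The largest autocorrelation is r_2 = 0.72; the remaining lags stay at or below 0.57.
The dominant spike at lag 2 indicates a seasonal period of 2.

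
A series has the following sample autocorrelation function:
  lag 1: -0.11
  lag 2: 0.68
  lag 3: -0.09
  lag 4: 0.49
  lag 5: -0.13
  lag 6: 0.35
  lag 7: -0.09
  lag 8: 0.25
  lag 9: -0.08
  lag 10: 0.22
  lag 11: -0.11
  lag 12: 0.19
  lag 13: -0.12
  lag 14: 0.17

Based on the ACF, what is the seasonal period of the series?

2

The largest autocorrelation is r_2 = 0.68, with weaker echoes at lags 4 (0.49), 6 (0.35), 8 (0.25), 10 (0.22), 12 (0.19) and 14 (0.17); the remaining lags stay at or below -0.08.
The dominant spike at lag 2 indicates a seasonal period of 2.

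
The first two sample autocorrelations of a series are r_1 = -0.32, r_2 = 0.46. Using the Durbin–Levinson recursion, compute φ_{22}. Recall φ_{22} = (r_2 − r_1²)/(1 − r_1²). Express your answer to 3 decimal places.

φ_{22} = (r_2 − r_1²) / (1 − r_1²)
r_1² = (-0.32)² = 0.1024
Numerator = 0.46 − 0.1024 = 0.3576; denominator = 1 − 0.1024 = 0.8976
φ_{22} = 0.3576 / 0.8976 = 0.398

0.398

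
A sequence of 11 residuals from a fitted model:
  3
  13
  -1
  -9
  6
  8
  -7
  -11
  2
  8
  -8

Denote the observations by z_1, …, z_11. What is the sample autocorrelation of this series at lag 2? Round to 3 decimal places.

Mean z̄ = (3 + 13 − 1 − 9 + 6 + 8 − 7 − 11 + 2 + 8 − 8)/11 = 0.3636
Numerator Σ_{t=1}^{9}(z_t−z̄)(z_{t+2}−z̄) = -441.9008
Denominator Σ(z_t−z̄)² = 660.5455
r_2 = -441.9008 / 660.5455 = -0.669

-0.669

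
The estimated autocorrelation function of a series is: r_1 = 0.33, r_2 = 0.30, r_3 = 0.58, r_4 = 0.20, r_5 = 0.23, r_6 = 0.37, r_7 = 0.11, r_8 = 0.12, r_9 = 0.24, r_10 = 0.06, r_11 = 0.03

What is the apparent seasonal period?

3

The largest autocorrelation is r_3 = 0.58, with a weaker echo at lag 6 (0.37); the remaining lags stay at or below 0.33. The elevated value at lag 1 (0.33), dropping to 0.30 at lag 2, reflects decaying short-term dependence rather than seasonality.
The dominant spike at lag 3 indicates a seasonal period of 3.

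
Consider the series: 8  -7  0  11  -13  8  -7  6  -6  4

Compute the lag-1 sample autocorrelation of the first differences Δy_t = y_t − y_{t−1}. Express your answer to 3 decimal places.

First differences Δy: -15, 7, 11, -24, 21, -15, 13, -12, 10
Mean of differences = -0.4444
Numerator Σ(Δy_t−Δȳ)(Δy_{t+1}−Δȳ) = -1581.7531
Denominator Σ(Δy_t−Δȳ)² = 2048.2222
r_1(Δy) = -1581.7531 / 2048.2222 = -0.772

-0.772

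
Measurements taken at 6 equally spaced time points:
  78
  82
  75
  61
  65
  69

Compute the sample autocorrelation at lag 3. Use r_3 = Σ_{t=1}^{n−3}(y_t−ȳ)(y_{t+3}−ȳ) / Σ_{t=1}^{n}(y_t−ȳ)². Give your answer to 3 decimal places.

Mean ȳ = (78 + 82 + 75 + 61 + 65 + 69)/6 = 71.6667
Deviations from mean: 6.3333, 10.3333, 3.3333, -10.6667, -6.6667, -2.6667
Σ(y_t−ȳ)(y_{t+3}−ȳ) = (-67.5556) + (-68.8889) + (-8.8889) = -145.3333
Denominator Σ(y_t−ȳ)² = 323.3333
r_3 = -145.3333 / 323.3333 = -0.449

-0.449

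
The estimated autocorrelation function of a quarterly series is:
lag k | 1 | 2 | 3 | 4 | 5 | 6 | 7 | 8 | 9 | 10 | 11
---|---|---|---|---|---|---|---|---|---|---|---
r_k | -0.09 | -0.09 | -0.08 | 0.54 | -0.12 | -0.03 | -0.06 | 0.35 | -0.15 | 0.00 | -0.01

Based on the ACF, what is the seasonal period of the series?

4

The largest autocorrelation is r_4 = 0.54, with a weaker echo at lag 8 (0.35); the remaining lags stay at or below 0.00.
The dominant spike at lag 4 indicates a seasonal period of 4.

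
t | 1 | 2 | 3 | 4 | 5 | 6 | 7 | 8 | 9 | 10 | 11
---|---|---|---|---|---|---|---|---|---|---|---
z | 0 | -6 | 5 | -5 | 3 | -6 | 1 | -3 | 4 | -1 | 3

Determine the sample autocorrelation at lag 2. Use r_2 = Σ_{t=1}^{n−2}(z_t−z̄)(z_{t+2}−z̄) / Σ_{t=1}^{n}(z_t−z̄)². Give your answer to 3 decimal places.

Mean z̄ = (0 − 6 + 5 − 5 + 3 − 6 + 1 − 3 + 4 − 1 + 3)/11 = -0.4545
Numerator Σ_{t=1}^{9}(z_t−z̄)(z_{t+2}−z̄) = 114.1322
Denominator Σ(z_t−z̄)² = 164.7273
r_2 = 114.1322 / 164.7273 = 0.693

0.693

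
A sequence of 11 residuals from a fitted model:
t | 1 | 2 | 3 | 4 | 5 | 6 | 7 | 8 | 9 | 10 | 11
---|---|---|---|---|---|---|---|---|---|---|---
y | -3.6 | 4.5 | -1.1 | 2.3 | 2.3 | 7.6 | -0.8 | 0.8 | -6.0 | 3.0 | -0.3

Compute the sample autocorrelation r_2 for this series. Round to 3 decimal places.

Mean ȳ = (-3.6 + 4.5 − 1.1 + 2.3 + 2.3 + 7.6 − 0.8 + 0.8 − 6.0 + 3.0 − 0.3)/11 = 0.7909
Numerator Σ_{t=1}^{9}(y_t−ȳ)(y_{t+2}−ȳ) = 37.2153
Denominator Σ(y_t−ȳ)² = 142.2491
r_2 = 37.2153 / 142.2491 = 0.262

0.262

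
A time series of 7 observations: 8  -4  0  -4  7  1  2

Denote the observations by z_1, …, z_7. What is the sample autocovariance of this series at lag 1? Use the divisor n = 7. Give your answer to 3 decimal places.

-7.577

Mean z̄ = (8 − 4 + 0 − 4 + 7 + 1 + 2)/7 = 1.4286
Σ_{t=1}^{6}(z_t−z̄)(z_{t+1}−z̄) = -53.0408
γ_1 = -53.0408 / 7 = -7.577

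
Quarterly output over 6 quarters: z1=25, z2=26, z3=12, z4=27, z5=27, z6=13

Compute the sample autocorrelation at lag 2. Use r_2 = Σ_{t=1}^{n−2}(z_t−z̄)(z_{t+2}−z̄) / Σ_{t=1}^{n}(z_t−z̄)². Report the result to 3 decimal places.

Mean z̄ = (25 + 26 + 12 + 27 + 27 + 13)/6 = 21.6667
Deviations from mean: 3.3333, 4.3333, -9.6667, 5.3333, 5.3333, -8.6667
Numerator Σ_{t=1}^{4}(z_t−z̄)(z_{t+2}−z̄) = -106.8889
Denominator Σ(z_t−z̄)² = 255.3333
r_2 = -106.8889 / 255.3333 = -0.419

-0.419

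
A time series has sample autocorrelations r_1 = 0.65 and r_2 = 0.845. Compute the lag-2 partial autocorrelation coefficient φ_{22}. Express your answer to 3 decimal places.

0.732

φ_{22} = (r_2 − r_1²) / (1 − r_1²)
r_1² = (0.65)² = 0.4225
Numerator = 0.845 − 0.4225 = 0.4225; denominator = 1 − 0.4225 = 0.5775
φ_{22} = 0.4225 / 0.5775 = 0.732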